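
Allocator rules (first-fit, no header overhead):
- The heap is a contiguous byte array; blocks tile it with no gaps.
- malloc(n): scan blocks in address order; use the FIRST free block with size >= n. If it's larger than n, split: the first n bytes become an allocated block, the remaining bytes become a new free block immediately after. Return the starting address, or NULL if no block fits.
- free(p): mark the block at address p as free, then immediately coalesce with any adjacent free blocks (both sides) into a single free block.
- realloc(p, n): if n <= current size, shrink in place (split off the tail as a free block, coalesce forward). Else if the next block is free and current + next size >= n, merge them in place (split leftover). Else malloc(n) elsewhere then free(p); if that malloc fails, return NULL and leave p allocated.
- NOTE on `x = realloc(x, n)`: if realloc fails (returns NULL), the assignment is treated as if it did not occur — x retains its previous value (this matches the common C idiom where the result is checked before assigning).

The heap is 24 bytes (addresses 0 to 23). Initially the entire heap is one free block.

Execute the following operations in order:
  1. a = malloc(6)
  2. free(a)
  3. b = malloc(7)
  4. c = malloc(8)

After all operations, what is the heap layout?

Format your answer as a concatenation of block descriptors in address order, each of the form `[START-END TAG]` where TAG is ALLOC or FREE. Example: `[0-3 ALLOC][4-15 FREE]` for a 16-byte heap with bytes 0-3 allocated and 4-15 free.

Op 1: a = malloc(6) -> a = 0; heap: [0-5 ALLOC][6-23 FREE]
Op 2: free(a) -> (freed a); heap: [0-23 FREE]
Op 3: b = malloc(7) -> b = 0; heap: [0-6 ALLOC][7-23 FREE]
Op 4: c = malloc(8) -> c = 7; heap: [0-6 ALLOC][7-14 ALLOC][15-23 FREE]

Answer: [0-6 ALLOC][7-14 ALLOC][15-23 FREE]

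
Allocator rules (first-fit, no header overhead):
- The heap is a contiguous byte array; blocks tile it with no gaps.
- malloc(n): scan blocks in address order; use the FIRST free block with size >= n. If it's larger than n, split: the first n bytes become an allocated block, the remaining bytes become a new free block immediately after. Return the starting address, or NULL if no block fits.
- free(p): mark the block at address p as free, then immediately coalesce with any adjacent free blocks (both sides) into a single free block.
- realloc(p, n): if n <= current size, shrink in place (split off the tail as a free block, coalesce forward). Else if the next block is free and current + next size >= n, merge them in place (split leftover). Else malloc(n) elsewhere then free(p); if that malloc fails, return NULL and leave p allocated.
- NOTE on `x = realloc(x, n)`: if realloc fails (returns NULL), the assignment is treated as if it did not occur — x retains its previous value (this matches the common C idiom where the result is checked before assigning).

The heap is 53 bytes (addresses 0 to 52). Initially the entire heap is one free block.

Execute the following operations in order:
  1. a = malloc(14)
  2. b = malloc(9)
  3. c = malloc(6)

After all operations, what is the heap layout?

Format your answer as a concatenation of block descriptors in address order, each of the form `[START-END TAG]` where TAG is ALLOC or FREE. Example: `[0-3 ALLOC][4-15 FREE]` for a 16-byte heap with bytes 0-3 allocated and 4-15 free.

Answer: [0-13 ALLOC][14-22 ALLOC][23-28 ALLOC][29-52 FREE]

Derivation:
Op 1: a = malloc(14) -> a = 0; heap: [0-13 ALLOC][14-52 FREE]
Op 2: b = malloc(9) -> b = 14; heap: [0-13 ALLOC][14-22 ALLOC][23-52 FREE]
Op 3: c = malloc(6) -> c = 23; heap: [0-13 ALLOC][14-22 ALLOC][23-28 ALLOC][29-52 FREE]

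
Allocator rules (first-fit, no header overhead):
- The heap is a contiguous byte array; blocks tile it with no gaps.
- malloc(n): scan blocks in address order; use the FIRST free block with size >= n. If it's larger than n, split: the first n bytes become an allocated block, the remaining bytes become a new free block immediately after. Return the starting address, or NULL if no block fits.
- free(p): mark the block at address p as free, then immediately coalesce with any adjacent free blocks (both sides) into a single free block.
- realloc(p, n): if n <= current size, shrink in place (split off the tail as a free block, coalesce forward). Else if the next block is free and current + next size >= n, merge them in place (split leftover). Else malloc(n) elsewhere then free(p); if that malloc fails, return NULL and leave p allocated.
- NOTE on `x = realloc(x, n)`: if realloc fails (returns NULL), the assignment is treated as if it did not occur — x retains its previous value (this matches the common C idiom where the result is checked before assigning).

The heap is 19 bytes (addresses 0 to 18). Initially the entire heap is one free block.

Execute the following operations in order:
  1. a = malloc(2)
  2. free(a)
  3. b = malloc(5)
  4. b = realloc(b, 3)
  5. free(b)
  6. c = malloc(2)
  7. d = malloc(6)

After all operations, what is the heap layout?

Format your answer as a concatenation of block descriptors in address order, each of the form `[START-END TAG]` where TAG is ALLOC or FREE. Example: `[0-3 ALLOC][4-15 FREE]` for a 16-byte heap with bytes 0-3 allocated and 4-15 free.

Op 1: a = malloc(2) -> a = 0; heap: [0-1 ALLOC][2-18 FREE]
Op 2: free(a) -> (freed a); heap: [0-18 FREE]
Op 3: b = malloc(5) -> b = 0; heap: [0-4 ALLOC][5-18 FREE]
Op 4: b = realloc(b, 3) -> b = 0; heap: [0-2 ALLOC][3-18 FREE]
Op 5: free(b) -> (freed b); heap: [0-18 FREE]
Op 6: c = malloc(2) -> c = 0; heap: [0-1 ALLOC][2-18 FREE]
Op 7: d = malloc(6) -> d = 2; heap: [0-1 ALLOC][2-7 ALLOC][8-18 FREE]

Answer: [0-1 ALLOC][2-7 ALLOC][8-18 FREE]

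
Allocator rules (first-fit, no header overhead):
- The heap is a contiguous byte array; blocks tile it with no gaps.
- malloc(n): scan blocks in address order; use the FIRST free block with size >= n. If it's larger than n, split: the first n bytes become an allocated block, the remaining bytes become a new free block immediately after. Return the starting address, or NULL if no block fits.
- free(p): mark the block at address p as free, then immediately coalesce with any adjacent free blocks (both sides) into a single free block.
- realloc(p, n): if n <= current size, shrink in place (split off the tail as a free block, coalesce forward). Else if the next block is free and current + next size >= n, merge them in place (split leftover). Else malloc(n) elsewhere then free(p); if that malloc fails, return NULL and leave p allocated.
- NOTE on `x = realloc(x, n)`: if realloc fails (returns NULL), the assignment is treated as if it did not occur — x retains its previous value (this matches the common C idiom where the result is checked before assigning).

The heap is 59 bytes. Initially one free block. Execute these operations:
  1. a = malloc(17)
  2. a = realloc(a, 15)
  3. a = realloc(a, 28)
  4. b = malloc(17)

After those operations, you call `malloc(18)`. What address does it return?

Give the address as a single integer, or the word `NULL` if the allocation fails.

Answer: NULL

Derivation:
Op 1: a = malloc(17) -> a = 0; heap: [0-16 ALLOC][17-58 FREE]
Op 2: a = realloc(a, 15) -> a = 0; heap: [0-14 ALLOC][15-58 FREE]
Op 3: a = realloc(a, 28) -> a = 0; heap: [0-27 ALLOC][28-58 FREE]
Op 4: b = malloc(17) -> b = 28; heap: [0-27 ALLOC][28-44 ALLOC][45-58 FREE]
malloc(18): first-fit scan over [0-27 ALLOC][28-44 ALLOC][45-58 FREE] -> NULL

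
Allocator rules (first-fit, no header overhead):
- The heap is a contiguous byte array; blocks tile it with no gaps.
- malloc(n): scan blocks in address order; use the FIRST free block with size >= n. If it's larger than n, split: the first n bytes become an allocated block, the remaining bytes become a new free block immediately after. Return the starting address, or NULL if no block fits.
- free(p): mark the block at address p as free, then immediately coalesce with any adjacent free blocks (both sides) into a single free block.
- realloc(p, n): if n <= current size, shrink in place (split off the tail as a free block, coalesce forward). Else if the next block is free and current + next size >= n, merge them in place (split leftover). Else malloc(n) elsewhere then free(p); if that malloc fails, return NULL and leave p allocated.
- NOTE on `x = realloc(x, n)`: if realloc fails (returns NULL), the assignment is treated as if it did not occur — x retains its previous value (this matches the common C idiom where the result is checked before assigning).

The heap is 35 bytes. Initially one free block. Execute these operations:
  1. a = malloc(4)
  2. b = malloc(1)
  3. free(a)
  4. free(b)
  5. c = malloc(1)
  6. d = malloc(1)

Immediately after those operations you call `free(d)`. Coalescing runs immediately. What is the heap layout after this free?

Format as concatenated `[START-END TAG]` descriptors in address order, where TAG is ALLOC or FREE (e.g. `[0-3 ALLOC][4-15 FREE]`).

Answer: [0-0 ALLOC][1-34 FREE]

Derivation:
Op 1: a = malloc(4) -> a = 0; heap: [0-3 ALLOC][4-34 FREE]
Op 2: b = malloc(1) -> b = 4; heap: [0-3 ALLOC][4-4 ALLOC][5-34 FREE]
Op 3: free(a) -> (freed a); heap: [0-3 FREE][4-4 ALLOC][5-34 FREE]
Op 4: free(b) -> (freed b); heap: [0-34 FREE]
Op 5: c = malloc(1) -> c = 0; heap: [0-0 ALLOC][1-34 FREE]
Op 6: d = malloc(1) -> d = 1; heap: [0-0 ALLOC][1-1 ALLOC][2-34 FREE]
free(d): d = 1 -> block [1-1 ALLOC]; mark free, coalesce with adjacent free neighbors -> [0-0 ALLOC][1-34 FREE]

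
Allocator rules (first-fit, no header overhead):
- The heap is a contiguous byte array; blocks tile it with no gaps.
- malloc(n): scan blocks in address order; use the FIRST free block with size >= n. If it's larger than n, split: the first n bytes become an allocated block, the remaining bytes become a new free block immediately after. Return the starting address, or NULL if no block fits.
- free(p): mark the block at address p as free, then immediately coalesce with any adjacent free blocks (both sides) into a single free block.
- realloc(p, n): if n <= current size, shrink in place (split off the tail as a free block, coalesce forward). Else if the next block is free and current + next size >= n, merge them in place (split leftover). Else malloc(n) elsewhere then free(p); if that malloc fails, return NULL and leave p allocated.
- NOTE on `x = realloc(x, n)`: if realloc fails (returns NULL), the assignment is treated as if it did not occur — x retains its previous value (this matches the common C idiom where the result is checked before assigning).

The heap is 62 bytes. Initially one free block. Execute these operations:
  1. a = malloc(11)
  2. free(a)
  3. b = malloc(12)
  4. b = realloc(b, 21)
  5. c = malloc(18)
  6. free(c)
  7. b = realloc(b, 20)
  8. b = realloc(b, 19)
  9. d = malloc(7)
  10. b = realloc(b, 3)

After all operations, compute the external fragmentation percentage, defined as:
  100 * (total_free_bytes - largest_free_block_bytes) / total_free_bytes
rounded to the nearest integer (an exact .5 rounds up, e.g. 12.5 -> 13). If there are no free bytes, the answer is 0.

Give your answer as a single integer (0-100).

Answer: 31

Derivation:
Op 1: a = malloc(11) -> a = 0; heap: [0-10 ALLOC][11-61 FREE]
Op 2: free(a) -> (freed a); heap: [0-61 FREE]
Op 3: b = malloc(12) -> b = 0; heap: [0-11 ALLOC][12-61 FREE]
Op 4: b = realloc(b, 21) -> b = 0; heap: [0-20 ALLOC][21-61 FREE]
Op 5: c = malloc(18) -> c = 21; heap: [0-20 ALLOC][21-38 ALLOC][39-61 FREE]
Op 6: free(c) -> (freed c); heap: [0-20 ALLOC][21-61 FREE]
Op 7: b = realloc(b, 20) -> b = 0; heap: [0-19 ALLOC][20-61 FREE]
Op 8: b = realloc(b, 19) -> b = 0; heap: [0-18 ALLOC][19-61 FREE]
Op 9: d = malloc(7) -> d = 19; heap: [0-18 ALLOC][19-25 ALLOC][26-61 FREE]
Op 10: b = realloc(b, 3) -> b = 0; heap: [0-2 ALLOC][3-18 FREE][19-25 ALLOC][26-61 FREE]
Free blocks: [16 36] total_free=52 largest=36 -> 100*(52-36)/52 = 1600/52 ≈ 30.769 -> rounds to 31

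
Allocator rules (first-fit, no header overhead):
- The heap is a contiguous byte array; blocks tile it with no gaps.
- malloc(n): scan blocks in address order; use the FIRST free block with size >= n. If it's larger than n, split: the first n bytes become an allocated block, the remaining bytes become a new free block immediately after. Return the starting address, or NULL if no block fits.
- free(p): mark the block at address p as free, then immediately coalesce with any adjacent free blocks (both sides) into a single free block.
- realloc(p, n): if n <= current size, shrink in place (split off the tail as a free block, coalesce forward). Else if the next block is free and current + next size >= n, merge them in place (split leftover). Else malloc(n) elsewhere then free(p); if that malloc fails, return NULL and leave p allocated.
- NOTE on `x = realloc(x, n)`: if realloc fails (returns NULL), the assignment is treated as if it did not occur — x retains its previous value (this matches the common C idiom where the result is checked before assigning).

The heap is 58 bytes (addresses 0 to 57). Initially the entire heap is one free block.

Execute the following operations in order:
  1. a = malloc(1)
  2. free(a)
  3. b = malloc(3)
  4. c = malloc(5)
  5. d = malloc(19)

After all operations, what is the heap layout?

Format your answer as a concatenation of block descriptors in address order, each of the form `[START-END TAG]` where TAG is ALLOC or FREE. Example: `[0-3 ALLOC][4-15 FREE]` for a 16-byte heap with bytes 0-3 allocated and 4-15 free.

Answer: [0-2 ALLOC][3-7 ALLOC][8-26 ALLOC][27-57 FREE]

Derivation:
Op 1: a = malloc(1) -> a = 0; heap: [0-0 ALLOC][1-57 FREE]
Op 2: free(a) -> (freed a); heap: [0-57 FREE]
Op 3: b = malloc(3) -> b = 0; heap: [0-2 ALLOC][3-57 FREE]
Op 4: c = malloc(5) -> c = 3; heap: [0-2 ALLOC][3-7 ALLOC][8-57 FREE]
Op 5: d = malloc(19) -> d = 8; heap: [0-2 ALLOC][3-7 ALLOC][8-26 ALLOC][27-57 FREE]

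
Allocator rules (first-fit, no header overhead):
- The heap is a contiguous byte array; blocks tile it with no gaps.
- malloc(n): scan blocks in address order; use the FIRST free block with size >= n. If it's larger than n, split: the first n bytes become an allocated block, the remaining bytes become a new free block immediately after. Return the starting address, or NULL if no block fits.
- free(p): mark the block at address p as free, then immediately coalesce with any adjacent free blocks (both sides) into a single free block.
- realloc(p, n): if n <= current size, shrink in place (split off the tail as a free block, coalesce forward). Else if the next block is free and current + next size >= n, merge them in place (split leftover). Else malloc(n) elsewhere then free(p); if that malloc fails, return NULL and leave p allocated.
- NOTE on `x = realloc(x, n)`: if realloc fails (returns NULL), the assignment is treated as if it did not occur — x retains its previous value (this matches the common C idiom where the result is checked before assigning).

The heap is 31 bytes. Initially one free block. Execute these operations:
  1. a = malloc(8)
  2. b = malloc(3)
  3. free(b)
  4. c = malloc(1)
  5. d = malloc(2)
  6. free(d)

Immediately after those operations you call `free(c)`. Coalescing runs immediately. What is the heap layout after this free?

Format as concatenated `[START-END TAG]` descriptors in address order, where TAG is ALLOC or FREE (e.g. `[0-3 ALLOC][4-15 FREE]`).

Op 1: a = malloc(8) -> a = 0; heap: [0-7 ALLOC][8-30 FREE]
Op 2: b = malloc(3) -> b = 8; heap: [0-7 ALLOC][8-10 ALLOC][11-30 FREE]
Op 3: free(b) -> (freed b); heap: [0-7 ALLOC][8-30 FREE]
Op 4: c = malloc(1) -> c = 8; heap: [0-7 ALLOC][8-8 ALLOC][9-30 FREE]
Op 5: d = malloc(2) -> d = 9; heap: [0-7 ALLOC][8-8 ALLOC][9-10 ALLOC][11-30 FREE]
Op 6: free(d) -> (freed d); heap: [0-7 ALLOC][8-8 ALLOC][9-30 FREE]
free(c): c = 8 -> block [8-8 ALLOC]; mark free, coalesce with adjacent free neighbors -> [0-7 ALLOC][8-30 FREE]

Answer: [0-7 ALLOC][8-30 FREE]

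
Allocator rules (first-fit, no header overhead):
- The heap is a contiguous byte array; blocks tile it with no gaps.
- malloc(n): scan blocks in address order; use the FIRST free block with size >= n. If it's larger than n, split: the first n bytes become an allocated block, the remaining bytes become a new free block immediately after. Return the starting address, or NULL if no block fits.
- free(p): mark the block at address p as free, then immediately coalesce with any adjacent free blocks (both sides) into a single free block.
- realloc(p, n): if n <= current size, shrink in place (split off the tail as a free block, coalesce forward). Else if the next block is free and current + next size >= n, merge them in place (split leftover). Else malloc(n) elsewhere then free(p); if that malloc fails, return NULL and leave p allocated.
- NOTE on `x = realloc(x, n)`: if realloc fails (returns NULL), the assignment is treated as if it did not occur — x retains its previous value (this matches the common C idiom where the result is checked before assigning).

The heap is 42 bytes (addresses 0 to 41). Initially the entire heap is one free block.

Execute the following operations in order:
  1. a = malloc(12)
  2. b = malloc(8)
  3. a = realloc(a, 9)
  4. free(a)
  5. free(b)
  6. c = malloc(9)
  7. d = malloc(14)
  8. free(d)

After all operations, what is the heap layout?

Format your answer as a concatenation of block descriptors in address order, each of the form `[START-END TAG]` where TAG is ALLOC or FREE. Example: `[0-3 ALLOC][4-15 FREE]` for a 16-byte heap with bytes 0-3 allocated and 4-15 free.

Op 1: a = malloc(12) -> a = 0; heap: [0-11 ALLOC][12-41 FREE]
Op 2: b = malloc(8) -> b = 12; heap: [0-11 ALLOC][12-19 ALLOC][20-41 FREE]
Op 3: a = realloc(a, 9) -> a = 0; heap: [0-8 ALLOC][9-11 FREE][12-19 ALLOC][20-41 FREE]
Op 4: free(a) -> (freed a); heap: [0-11 FREE][12-19 ALLOC][20-41 FREE]
Op 5: free(b) -> (freed b); heap: [0-41 FREE]
Op 6: c = malloc(9) -> c = 0; heap: [0-8 ALLOC][9-41 FREE]
Op 7: d = malloc(14) -> d = 9; heap: [0-8 ALLOC][9-22 ALLOC][23-41 FREE]
Op 8: free(d) -> (freed d); heap: [0-8 ALLOC][9-41 FREE]

Answer: [0-8 ALLOC][9-41 FREE]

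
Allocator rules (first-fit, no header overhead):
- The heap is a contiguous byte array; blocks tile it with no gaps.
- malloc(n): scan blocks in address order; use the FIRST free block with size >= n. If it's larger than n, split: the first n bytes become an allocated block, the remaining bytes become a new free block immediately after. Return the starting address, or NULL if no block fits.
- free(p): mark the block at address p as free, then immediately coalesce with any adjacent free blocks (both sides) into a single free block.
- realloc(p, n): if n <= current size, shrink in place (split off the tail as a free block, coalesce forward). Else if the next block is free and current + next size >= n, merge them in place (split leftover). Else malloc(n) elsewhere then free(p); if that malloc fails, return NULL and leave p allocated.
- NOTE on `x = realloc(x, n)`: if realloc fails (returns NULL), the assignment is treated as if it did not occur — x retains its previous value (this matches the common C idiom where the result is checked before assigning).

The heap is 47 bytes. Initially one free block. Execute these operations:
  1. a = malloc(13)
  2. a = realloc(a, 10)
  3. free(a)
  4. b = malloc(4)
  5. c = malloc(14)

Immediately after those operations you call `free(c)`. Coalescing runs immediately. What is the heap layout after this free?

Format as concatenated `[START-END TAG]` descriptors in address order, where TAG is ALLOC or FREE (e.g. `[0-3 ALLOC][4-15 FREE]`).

Op 1: a = malloc(13) -> a = 0; heap: [0-12 ALLOC][13-46 FREE]
Op 2: a = realloc(a, 10) -> a = 0; heap: [0-9 ALLOC][10-46 FREE]
Op 3: free(a) -> (freed a); heap: [0-46 FREE]
Op 4: b = malloc(4) -> b = 0; heap: [0-3 ALLOC][4-46 FREE]
Op 5: c = malloc(14) -> c = 4; heap: [0-3 ALLOC][4-17 ALLOC][18-46 FREE]
free(c): c = 4 -> block [4-17 ALLOC]; mark free, coalesce with adjacent free neighbors -> [0-3 ALLOC][4-46 FREE]

Answer: [0-3 ALLOC][4-46 FREE]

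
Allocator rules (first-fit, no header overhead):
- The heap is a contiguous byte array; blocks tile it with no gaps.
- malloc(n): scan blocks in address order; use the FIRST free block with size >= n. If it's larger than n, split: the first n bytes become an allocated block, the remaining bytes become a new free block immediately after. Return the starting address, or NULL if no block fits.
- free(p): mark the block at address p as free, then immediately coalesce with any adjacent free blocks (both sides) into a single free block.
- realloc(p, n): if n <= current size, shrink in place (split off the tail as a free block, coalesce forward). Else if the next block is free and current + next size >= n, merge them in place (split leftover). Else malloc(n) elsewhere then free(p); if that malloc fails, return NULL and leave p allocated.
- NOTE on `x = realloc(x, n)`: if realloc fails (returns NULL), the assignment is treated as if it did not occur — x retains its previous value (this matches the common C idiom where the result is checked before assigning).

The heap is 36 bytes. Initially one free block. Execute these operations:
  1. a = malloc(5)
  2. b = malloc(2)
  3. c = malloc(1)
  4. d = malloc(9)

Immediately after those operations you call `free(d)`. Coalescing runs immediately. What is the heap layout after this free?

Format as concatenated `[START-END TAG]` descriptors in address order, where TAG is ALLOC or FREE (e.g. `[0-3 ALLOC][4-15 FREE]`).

Op 1: a = malloc(5) -> a = 0; heap: [0-4 ALLOC][5-35 FREE]
Op 2: b = malloc(2) -> b = 5; heap: [0-4 ALLOC][5-6 ALLOC][7-35 FREE]
Op 3: c = malloc(1) -> c = 7; heap: [0-4 ALLOC][5-6 ALLOC][7-7 ALLOC][8-35 FREE]
Op 4: d = malloc(9) -> d = 8; heap: [0-4 ALLOC][5-6 ALLOC][7-7 ALLOC][8-16 ALLOC][17-35 FREE]
free(d): d = 8 -> block [8-16 ALLOC]; mark free, coalesce with adjacent free neighbors -> [0-4 ALLOC][5-6 ALLOC][7-7 ALLOC][8-35 FREE]

Answer: [0-4 ALLOC][5-6 ALLOC][7-7 ALLOC][8-35 FREE]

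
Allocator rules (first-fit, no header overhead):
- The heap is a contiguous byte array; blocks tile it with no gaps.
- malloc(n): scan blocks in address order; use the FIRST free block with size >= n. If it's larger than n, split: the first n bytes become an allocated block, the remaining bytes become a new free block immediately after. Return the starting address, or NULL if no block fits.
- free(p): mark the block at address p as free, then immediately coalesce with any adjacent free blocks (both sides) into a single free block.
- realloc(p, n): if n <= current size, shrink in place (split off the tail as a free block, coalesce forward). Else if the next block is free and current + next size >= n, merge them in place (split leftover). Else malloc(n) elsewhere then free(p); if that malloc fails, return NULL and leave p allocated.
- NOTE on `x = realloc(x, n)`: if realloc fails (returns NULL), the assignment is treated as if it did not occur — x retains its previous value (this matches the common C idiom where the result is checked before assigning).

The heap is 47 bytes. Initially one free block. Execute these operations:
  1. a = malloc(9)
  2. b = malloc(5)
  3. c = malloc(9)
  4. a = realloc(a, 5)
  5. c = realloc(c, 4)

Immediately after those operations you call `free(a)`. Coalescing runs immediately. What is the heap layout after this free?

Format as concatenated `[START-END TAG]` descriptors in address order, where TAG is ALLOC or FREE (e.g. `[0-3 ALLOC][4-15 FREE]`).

Op 1: a = malloc(9) -> a = 0; heap: [0-8 ALLOC][9-46 FREE]
Op 2: b = malloc(5) -> b = 9; heap: [0-8 ALLOC][9-13 ALLOC][14-46 FREE]
Op 3: c = malloc(9) -> c = 14; heap: [0-8 ALLOC][9-13 ALLOC][14-22 ALLOC][23-46 FREE]
Op 4: a = realloc(a, 5) -> a = 0; heap: [0-4 ALLOC][5-8 FREE][9-13 ALLOC][14-22 ALLOC][23-46 FREE]
Op 5: c = realloc(c, 4) -> c = 14; heap: [0-4 ALLOC][5-8 FREE][9-13 ALLOC][14-17 ALLOC][18-46 FREE]
free(a): a = 0 -> block [0-4 ALLOC]; mark free, coalesce with adjacent free neighbors -> [0-8 FREE][9-13 ALLOC][14-17 ALLOC][18-46 FREE]

Answer: [0-8 FREE][9-13 ALLOC][14-17 ALLOC][18-46 FREE]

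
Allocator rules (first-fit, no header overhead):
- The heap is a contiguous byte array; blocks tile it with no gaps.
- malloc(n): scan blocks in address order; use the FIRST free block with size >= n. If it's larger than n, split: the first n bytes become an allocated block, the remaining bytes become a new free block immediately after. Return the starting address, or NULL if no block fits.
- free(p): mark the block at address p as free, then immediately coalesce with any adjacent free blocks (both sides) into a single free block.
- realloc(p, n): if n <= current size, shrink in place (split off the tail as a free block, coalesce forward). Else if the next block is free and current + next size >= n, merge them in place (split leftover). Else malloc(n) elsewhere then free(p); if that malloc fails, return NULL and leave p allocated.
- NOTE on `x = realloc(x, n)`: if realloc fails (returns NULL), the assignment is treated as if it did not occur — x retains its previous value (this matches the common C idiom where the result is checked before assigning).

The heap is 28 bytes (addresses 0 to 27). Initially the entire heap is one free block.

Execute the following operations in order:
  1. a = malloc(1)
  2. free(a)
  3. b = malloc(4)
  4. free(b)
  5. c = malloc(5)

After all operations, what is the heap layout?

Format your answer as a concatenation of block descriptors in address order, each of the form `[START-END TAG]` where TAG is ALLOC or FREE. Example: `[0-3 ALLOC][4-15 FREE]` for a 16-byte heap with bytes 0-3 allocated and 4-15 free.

Answer: [0-4 ALLOC][5-27 FREE]

Derivation:
Op 1: a = malloc(1) -> a = 0; heap: [0-0 ALLOC][1-27 FREE]
Op 2: free(a) -> (freed a); heap: [0-27 FREE]
Op 3: b = malloc(4) -> b = 0; heap: [0-3 ALLOC][4-27 FREE]
Op 4: free(b) -> (freed b); heap: [0-27 FREE]
Op 5: c = malloc(5) -> c = 0; heap: [0-4 ALLOC][5-27 FREE]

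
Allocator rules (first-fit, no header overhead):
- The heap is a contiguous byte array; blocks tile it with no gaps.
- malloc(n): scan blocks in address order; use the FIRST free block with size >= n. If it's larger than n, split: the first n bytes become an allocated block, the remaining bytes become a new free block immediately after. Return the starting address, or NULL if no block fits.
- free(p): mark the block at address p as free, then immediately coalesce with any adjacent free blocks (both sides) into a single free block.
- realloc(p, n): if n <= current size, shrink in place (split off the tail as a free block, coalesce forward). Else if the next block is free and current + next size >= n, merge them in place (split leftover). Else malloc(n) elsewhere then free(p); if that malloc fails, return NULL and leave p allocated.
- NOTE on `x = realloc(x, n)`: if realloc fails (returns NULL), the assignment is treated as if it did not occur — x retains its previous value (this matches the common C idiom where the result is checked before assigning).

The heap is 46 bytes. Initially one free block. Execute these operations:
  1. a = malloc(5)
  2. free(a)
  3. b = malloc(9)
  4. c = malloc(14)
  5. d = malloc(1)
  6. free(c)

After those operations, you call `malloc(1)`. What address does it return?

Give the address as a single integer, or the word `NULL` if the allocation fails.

Answer: 9

Derivation:
Op 1: a = malloc(5) -> a = 0; heap: [0-4 ALLOC][5-45 FREE]
Op 2: free(a) -> (freed a); heap: [0-45 FREE]
Op 3: b = malloc(9) -> b = 0; heap: [0-8 ALLOC][9-45 FREE]
Op 4: c = malloc(14) -> c = 9; heap: [0-8 ALLOC][9-22 ALLOC][23-45 FREE]
Op 5: d = malloc(1) -> d = 23; heap: [0-8 ALLOC][9-22 ALLOC][23-23 ALLOC][24-45 FREE]
Op 6: free(c) -> (freed c); heap: [0-8 ALLOC][9-22 FREE][23-23 ALLOC][24-45 FREE]
malloc(1): first-fit scan over [0-8 ALLOC][9-22 FREE][23-23 ALLOC][24-45 FREE] -> 9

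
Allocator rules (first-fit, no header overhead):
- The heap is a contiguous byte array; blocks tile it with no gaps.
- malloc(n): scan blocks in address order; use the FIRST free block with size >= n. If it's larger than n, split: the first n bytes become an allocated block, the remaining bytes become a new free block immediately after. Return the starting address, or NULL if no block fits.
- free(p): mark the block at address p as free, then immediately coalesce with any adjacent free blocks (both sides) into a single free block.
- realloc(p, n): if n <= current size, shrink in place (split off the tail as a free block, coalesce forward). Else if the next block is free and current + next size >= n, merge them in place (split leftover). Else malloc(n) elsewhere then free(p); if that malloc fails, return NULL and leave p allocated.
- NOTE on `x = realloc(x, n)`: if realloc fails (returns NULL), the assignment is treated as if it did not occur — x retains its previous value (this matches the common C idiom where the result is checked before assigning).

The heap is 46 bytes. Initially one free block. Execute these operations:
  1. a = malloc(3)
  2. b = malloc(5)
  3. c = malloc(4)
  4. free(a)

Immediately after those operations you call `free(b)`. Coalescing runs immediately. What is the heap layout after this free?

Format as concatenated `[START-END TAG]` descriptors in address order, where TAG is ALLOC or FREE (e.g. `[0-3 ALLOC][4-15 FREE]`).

Op 1: a = malloc(3) -> a = 0; heap: [0-2 ALLOC][3-45 FREE]
Op 2: b = malloc(5) -> b = 3; heap: [0-2 ALLOC][3-7 ALLOC][8-45 FREE]
Op 3: c = malloc(4) -> c = 8; heap: [0-2 ALLOC][3-7 ALLOC][8-11 ALLOC][12-45 FREE]
Op 4: free(a) -> (freed a); heap: [0-2 FREE][3-7 ALLOC][8-11 ALLOC][12-45 FREE]
free(b): b = 3 -> block [3-7 ALLOC]; mark free, coalesce with adjacent free neighbors -> [0-7 FREE][8-11 ALLOC][12-45 FREE]

Answer: [0-7 FREE][8-11 ALLOC][12-45 FREE]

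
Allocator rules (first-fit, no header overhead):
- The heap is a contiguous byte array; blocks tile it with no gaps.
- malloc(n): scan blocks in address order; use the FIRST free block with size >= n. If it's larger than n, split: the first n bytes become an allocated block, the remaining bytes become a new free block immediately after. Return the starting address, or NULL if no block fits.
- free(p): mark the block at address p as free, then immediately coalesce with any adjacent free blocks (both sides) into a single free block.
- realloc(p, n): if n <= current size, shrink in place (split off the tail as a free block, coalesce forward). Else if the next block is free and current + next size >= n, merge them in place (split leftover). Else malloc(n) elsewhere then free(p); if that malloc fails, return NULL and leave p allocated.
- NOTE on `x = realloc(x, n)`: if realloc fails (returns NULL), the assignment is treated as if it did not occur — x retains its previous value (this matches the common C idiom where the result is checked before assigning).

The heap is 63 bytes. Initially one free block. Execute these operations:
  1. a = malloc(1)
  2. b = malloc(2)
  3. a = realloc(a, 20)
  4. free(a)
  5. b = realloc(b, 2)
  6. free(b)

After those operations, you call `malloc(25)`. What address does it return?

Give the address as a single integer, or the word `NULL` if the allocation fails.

Answer: 0

Derivation:
Op 1: a = malloc(1) -> a = 0; heap: [0-0 ALLOC][1-62 FREE]
Op 2: b = malloc(2) -> b = 1; heap: [0-0 ALLOC][1-2 ALLOC][3-62 FREE]
Op 3: a = realloc(a, 20) -> a = 3; heap: [0-0 FREE][1-2 ALLOC][3-22 ALLOC][23-62 FREE]
Op 4: free(a) -> (freed a); heap: [0-0 FREE][1-2 ALLOC][3-62 FREE]
Op 5: b = realloc(b, 2) -> b = 1; heap: [0-0 FREE][1-2 ALLOC][3-62 FREE]
Op 6: free(b) -> (freed b); heap: [0-62 FREE]
malloc(25): first-fit scan over [0-62 FREE] -> 0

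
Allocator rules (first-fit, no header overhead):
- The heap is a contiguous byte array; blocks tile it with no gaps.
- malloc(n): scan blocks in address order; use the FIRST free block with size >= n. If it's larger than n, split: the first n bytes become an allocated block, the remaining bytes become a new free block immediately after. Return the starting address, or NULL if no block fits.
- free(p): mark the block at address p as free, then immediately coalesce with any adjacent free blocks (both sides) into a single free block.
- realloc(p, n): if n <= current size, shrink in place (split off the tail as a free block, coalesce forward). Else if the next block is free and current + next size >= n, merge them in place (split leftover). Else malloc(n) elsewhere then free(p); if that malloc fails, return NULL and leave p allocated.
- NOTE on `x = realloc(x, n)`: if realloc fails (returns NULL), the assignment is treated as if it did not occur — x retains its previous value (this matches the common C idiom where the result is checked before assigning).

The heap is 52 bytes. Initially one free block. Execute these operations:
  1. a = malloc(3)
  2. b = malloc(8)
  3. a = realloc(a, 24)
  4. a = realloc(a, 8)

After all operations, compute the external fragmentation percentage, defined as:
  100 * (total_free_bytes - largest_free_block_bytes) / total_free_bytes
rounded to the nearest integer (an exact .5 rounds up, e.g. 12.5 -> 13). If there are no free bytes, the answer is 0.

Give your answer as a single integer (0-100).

Answer: 8

Derivation:
Op 1: a = malloc(3) -> a = 0; heap: [0-2 ALLOC][3-51 FREE]
Op 2: b = malloc(8) -> b = 3; heap: [0-2 ALLOC][3-10 ALLOC][11-51 FREE]
Op 3: a = realloc(a, 24) -> a = 11; heap: [0-2 FREE][3-10 ALLOC][11-34 ALLOC][35-51 FREE]
Op 4: a = realloc(a, 8) -> a = 11; heap: [0-2 FREE][3-10 ALLOC][11-18 ALLOC][19-51 FREE]
Free blocks: [3 33] total_free=36 largest=33 -> 100*(36-33)/36 = 300/36 ≈ 8.333 -> rounds to 8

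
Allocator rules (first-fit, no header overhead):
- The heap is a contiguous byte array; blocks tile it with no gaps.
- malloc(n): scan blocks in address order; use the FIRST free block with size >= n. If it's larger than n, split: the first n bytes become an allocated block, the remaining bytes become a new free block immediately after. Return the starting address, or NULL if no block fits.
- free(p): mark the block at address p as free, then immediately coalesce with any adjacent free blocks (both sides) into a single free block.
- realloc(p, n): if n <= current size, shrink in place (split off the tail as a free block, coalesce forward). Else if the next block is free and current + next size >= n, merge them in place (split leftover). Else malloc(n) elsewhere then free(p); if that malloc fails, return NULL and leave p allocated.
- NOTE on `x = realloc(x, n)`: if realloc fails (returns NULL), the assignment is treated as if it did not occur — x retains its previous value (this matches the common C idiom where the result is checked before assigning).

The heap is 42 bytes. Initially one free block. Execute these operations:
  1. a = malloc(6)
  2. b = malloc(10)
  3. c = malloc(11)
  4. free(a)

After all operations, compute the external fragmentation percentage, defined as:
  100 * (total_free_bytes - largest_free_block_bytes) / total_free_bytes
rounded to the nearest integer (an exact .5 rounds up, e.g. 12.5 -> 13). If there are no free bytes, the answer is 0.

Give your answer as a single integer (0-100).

Op 1: a = malloc(6) -> a = 0; heap: [0-5 ALLOC][6-41 FREE]
Op 2: b = malloc(10) -> b = 6; heap: [0-5 ALLOC][6-15 ALLOC][16-41 FREE]
Op 3: c = malloc(11) -> c = 16; heap: [0-5 ALLOC][6-15 ALLOC][16-26 ALLOC][27-41 FREE]
Op 4: free(a) -> (freed a); heap: [0-5 FREE][6-15 ALLOC][16-26 ALLOC][27-41 FREE]
Free blocks: [6 15] total_free=21 largest=15 -> 100*(21-15)/21 = 600/21 ≈ 28.571 -> rounds to 29

Answer: 29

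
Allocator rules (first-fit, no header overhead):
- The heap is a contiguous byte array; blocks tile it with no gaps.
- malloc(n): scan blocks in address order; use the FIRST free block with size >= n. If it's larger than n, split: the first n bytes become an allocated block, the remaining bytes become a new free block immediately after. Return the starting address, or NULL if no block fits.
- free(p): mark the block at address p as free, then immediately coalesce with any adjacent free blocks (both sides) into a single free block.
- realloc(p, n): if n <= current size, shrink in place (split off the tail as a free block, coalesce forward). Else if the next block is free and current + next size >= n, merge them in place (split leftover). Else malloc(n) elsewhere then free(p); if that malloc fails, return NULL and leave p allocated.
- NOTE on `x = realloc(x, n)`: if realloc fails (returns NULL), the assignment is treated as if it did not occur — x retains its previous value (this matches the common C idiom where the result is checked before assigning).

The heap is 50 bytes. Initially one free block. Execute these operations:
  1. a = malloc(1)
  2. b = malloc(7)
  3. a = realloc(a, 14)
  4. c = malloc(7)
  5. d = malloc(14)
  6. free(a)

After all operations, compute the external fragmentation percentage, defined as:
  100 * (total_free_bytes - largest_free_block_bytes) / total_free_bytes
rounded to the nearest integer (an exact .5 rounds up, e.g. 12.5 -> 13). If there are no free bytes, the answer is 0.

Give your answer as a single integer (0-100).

Op 1: a = malloc(1) -> a = 0; heap: [0-0 ALLOC][1-49 FREE]
Op 2: b = malloc(7) -> b = 1; heap: [0-0 ALLOC][1-7 ALLOC][8-49 FREE]
Op 3: a = realloc(a, 14) -> a = 8; heap: [0-0 FREE][1-7 ALLOC][8-21 ALLOC][22-49 FREE]
Op 4: c = malloc(7) -> c = 22; heap: [0-0 FREE][1-7 ALLOC][8-21 ALLOC][22-28 ALLOC][29-49 FREE]
Op 5: d = malloc(14) -> d = 29; heap: [0-0 FREE][1-7 ALLOC][8-21 ALLOC][22-28 ALLOC][29-42 ALLOC][43-49 FREE]
Op 6: free(a) -> (freed a); heap: [0-0 FREE][1-7 ALLOC][8-21 FREE][22-28 ALLOC][29-42 ALLOC][43-49 FREE]
Free blocks: [1 14 7] total_free=22 largest=14 -> 100*(22-14)/22 = 800/22 ≈ 36.364 -> rounds to 36

Answer: 36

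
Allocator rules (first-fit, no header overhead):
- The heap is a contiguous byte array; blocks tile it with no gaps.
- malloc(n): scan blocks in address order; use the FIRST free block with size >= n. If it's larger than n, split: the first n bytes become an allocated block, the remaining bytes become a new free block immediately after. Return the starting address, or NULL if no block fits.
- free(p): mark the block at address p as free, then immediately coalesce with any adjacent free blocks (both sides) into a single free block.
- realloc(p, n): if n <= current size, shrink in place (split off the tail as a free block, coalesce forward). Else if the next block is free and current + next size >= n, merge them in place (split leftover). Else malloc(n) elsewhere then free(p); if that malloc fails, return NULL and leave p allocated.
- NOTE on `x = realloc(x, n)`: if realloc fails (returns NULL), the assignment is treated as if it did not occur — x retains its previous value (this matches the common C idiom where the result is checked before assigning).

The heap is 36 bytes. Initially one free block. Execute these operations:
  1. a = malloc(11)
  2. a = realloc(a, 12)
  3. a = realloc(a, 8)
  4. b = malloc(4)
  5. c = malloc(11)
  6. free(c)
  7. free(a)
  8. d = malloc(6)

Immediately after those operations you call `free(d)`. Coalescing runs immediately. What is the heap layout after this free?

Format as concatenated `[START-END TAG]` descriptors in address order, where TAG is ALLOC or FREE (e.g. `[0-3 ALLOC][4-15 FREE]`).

Answer: [0-7 FREE][8-11 ALLOC][12-35 FREE]

Derivation:
Op 1: a = malloc(11) -> a = 0; heap: [0-10 ALLOC][11-35 FREE]
Op 2: a = realloc(a, 12) -> a = 0; heap: [0-11 ALLOC][12-35 FREE]
Op 3: a = realloc(a, 8) -> a = 0; heap: [0-7 ALLOC][8-35 FREE]
Op 4: b = malloc(4) -> b = 8; heap: [0-7 ALLOC][8-11 ALLOC][12-35 FREE]
Op 5: c = malloc(11) -> c = 12; heap: [0-7 ALLOC][8-11 ALLOC][12-22 ALLOC][23-35 FREE]
Op 6: free(c) -> (freed c); heap: [0-7 ALLOC][8-11 ALLOC][12-35 FREE]
Op 7: free(a) -> (freed a); heap: [0-7 FREE][8-11 ALLOC][12-35 FREE]
Op 8: d = malloc(6) -> d = 0; heap: [0-5 ALLOC][6-7 FREE][8-11 ALLOC][12-35 FREE]
free(d): d = 0 -> block [0-5 ALLOC]; mark free, coalesce with adjacent free neighbors -> [0-7 FREE][8-11 ALLOC][12-35 FREE]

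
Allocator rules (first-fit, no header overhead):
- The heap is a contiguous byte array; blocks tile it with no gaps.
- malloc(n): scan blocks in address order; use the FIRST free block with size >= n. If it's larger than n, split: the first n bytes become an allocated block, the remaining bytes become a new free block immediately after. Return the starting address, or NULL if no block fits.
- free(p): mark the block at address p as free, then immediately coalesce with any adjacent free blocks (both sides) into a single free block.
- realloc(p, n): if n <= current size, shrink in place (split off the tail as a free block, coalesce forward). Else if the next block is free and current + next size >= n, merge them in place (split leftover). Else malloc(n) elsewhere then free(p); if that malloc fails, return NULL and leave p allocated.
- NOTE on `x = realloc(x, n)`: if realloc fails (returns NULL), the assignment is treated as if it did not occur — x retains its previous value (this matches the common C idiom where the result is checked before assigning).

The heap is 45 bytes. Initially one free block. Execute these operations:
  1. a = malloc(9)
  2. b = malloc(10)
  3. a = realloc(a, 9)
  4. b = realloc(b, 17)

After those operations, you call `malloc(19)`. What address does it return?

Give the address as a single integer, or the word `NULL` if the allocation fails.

Answer: 26

Derivation:
Op 1: a = malloc(9) -> a = 0; heap: [0-8 ALLOC][9-44 FREE]
Op 2: b = malloc(10) -> b = 9; heap: [0-8 ALLOC][9-18 ALLOC][19-44 FREE]
Op 3: a = realloc(a, 9) -> a = 0; heap: [0-8 ALLOC][9-18 ALLOC][19-44 FREE]
Op 4: b = realloc(b, 17) -> b = 9; heap: [0-8 ALLOC][9-25 ALLOC][26-44 FREE]
malloc(19): first-fit scan over [0-8 ALLOC][9-25 ALLOC][26-44 FREE] -> 26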